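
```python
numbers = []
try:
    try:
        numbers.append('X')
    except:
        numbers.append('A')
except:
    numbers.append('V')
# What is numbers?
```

Step-by-step execution trace:
1. Inner try: `numbers.append('X')` → numbers = ['X']. No exception raised.
2. Inner `except` is skipped.
3. Inner try completes normally; outer `except` is skipped.
Result: ['X']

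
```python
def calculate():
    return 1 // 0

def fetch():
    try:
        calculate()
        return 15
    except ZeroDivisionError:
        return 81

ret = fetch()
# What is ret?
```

Step-by-step execution trace:
1. `fetch()` calls `calculate()`.
2. `calculate()` evaluates `1 // 0`, which raises ZeroDivisionError; it propagates to the caller.
3. `return 15` is not reached.
4. `except ZeroDivisionError` in fetch matches → returns 81.
5. ret = 81.
Result: 81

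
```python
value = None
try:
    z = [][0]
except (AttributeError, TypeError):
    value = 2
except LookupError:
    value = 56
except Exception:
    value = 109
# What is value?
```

Step-by-step execution trace:
1. `z = [][0]` raises IndexError.
2. `except (AttributeError, TypeError)` does not match IndexError; skipped.
3. `except LookupError` matches (IndexError is a subclass of LookupError) → value = 56.
4. `except Exception` is not reached.
Result: 56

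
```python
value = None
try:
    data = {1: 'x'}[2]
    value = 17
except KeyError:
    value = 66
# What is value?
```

Step-by-step execution trace:
1. `data = {1: 'x'}[2]` raises KeyError.
2. `value = 17` is not reached.
3. `except KeyError` matches → value = 66.
Result: 66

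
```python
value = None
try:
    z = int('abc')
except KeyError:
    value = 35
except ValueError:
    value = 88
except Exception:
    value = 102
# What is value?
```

Step-by-step execution trace:
1. `z = int('abc')` raises ValueError.
2. `except KeyError` does not match ValueError; skipped.
3. `except ValueError` matches → value = 88.
4. Remaining except clauses are skipped.
Result: 88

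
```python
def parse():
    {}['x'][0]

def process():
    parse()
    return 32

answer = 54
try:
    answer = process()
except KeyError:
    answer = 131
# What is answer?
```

Step-by-step execution trace:
1. answer starts at 54.
2. try: `process()` calls `parse()`.
3. `parse()` evaluates `{}['x'][0]`, which raises KeyError; it propagates through process (uncaught).
4. `return 32` in process is not reached; the assignment to answer does not complete.
5. `except KeyError` matches → answer = 131.
Result: 131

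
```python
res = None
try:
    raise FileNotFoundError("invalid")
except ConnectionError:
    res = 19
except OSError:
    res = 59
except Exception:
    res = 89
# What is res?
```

Step-by-step execution trace:
1. `raise FileNotFoundError(...)` raises FileNotFoundError.
2. `except ConnectionError` does not match (FileNotFoundError is not a subclass of ConnectionError); skipped.
3. `except OSError` matches (FileNotFoundError is a subclass of OSError) → res = 59.
4. `except Exception` is not reached.
Result: 59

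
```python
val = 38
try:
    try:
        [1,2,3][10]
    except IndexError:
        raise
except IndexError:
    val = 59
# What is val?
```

Step-by-step execution trace:
1. Inner try: `[1,2,3][10]` raises IndexError.
2. Inner `except IndexError` matches; bare `raise` re-raises the same IndexError.
3. Outer `except IndexError` matches → val = 59.
Result: 59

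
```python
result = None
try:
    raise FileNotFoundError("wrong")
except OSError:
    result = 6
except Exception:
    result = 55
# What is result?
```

Step-by-step execution trace:
1. `raise FileNotFoundError(...)` raises FileNotFoundError.
2. `except OSError` matches (FileNotFoundError is a subclass of OSError) → result = 6.
3. `except Exception` is not reached.
Result: 6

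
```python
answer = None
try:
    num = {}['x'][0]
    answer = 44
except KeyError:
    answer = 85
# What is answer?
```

Step-by-step execution trace:
1. `num = {}['x'][0]` raises KeyError.
2. `answer = 44` is not reached.
3. `except KeyError` matches → answer = 85.
Result: 85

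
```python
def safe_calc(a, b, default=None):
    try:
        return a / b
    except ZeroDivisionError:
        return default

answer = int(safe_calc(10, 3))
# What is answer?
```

Step-by-step execution trace:
1. `safe_calc(10, 3)` enters try: `return 10 / 3` → returns 3.3333333333333335. No exception raised.
2. `except ZeroDivisionError` is skipped.
3. `int(3.3333333333333335)` → 3 → answer = 3.
Result: 3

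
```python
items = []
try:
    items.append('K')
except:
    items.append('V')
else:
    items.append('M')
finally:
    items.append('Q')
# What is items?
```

Step-by-step execution trace:
1. try: `items.append('K')` → items = ['K']. No exception raised.
2. `except` is skipped.
3. `else` runs: `items.append('M')` → items = ['K', 'M'].
4. `finally` always runs: `items.append('Q')` → items = ['K', 'M', 'Q'].
Result: ['K', 'M', 'Q']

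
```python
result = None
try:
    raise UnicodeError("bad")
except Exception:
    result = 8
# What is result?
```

Step-by-step execution trace:
1. `raise UnicodeError(...)` raises UnicodeError.
2. `except Exception` matches (UnicodeError is a subclass of Exception) → result = 8.
Result: 8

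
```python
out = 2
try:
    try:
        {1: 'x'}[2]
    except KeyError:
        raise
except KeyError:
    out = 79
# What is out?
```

Step-by-step execution trace:
1. Inner try: `{1: 'x'}[2]` raises KeyError.
2. Inner `except KeyError` matches; bare `raise` re-raises the same KeyError.
3. Outer `except KeyError` matches → out = 79.
Result: 79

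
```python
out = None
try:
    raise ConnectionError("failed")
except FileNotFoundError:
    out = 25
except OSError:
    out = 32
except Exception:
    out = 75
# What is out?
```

Step-by-step execution trace:
1. `raise ConnectionError(...)` raises ConnectionError.
2. `except FileNotFoundError` does not match (ConnectionError is not a subclass of FileNotFoundError); skipped.
3. `except OSError` matches (ConnectionError is a subclass of OSError) → out = 32.
4. `except Exception` is not reached.
Result: 32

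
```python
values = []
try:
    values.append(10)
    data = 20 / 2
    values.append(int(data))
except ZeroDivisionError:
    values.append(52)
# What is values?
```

Step-by-step execution trace:
1. try: `values.append(10)` → values = [10].
2. `data = 20 / 2` → data = 10.0. No exception raised.
3. `values.append(int(data))` → values = [10, 10].
4. `except ZeroDivisionError` is skipped (no exception was raised).
Result: [10, 10]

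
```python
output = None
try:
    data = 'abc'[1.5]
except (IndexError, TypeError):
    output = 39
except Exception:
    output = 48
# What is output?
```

Step-by-step execution trace:
1. `data = 'abc'[1.5]` raises TypeError.
2. `except (IndexError, TypeError)` matches (TypeError is in the tuple) → output = 39.
3. `except Exception` is not reached.
Result: 39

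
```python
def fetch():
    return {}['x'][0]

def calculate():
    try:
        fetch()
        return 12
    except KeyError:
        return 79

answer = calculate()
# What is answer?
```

Step-by-step execution trace:
1. `calculate()` calls `fetch()`.
2. `fetch()` evaluates `{}['x'][0]`, which raises KeyError; it propagates to the caller.
3. `return 12` is not reached.
4. `except KeyError` in calculate matches → returns 79.
5. answer = 79.
Result: 79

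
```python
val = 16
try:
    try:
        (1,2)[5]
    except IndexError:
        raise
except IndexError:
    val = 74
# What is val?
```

Step-by-step execution trace:
1. Inner try: `(1,2)[5]` raises IndexError.
2. Inner `except IndexError` matches; bare `raise` re-raises the same IndexError.
3. Outer `except IndexError` matches → val = 74.
Result: 74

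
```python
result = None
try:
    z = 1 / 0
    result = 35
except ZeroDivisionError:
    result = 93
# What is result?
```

Step-by-step execution trace:
1. `z = 1 / 0` raises ZeroDivisionError.
2. `result = 35` is not reached.
3. `except ZeroDivisionError` matches → result = 93.
Result: 93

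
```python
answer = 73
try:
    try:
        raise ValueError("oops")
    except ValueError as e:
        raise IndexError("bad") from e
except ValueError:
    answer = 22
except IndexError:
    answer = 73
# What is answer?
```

Step-by-step execution trace:
1. Inner try raises ValueError; inner `except ValueError as e` catches it.
2. `raise IndexError(...) from e` raises IndexError (ValueError is attached as __cause__, but only IndexError is active).
3. Outer `except ValueError` does not match IndexError; skipped.
4. Outer `except IndexError` matches → answer = 73.
Result: 73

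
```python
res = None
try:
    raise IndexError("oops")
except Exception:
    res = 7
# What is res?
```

Step-by-step execution trace:
1. `raise IndexError(...)` raises IndexError.
2. `except Exception` matches (IndexError is a subclass of Exception) → res = 7.
Result: 7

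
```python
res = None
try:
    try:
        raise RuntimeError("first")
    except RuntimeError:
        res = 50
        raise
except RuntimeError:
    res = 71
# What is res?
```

Step-by-step execution trace:
1. Inner try: `raise RuntimeError("first")` raises RuntimeError.
2. Inner `except RuntimeError` matches → res = 50.
3. bare `raise` re-raises the same RuntimeError.
4. Outer `except RuntimeError` matches → res = 71.
Result: 71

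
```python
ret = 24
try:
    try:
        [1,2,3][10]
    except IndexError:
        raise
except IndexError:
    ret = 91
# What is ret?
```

Step-by-step execution trace:
1. Inner try: `[1,2,3][10]` raises IndexError.
2. Inner `except IndexError` matches; bare `raise` re-raises the same IndexError.
3. Outer `except IndexError` matches → ret = 91.
Result: 91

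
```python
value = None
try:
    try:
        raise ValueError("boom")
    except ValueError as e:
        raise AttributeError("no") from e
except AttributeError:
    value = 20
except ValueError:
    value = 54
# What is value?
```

Step-by-step execution trace:
1. Inner try raises ValueError; inner `except ValueError as e` catches it.
2. `raise AttributeError(...) from e` raises AttributeError (ValueError is attached as __cause__, but only AttributeError is active).
3. Outer `except AttributeError` matches → value = 20.
4. `except ValueError` is not reached.
Result: 20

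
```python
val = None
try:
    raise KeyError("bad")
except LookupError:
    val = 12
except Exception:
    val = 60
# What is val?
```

Step-by-step execution trace:
1. `raise KeyError(...)` raises KeyError.
2. `except LookupError` matches (KeyError is a subclass of LookupError) → val = 12.
3. `except Exception` is not reached.
Result: 12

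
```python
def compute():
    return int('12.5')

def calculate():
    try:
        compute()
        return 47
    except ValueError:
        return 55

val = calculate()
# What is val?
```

Step-by-step execution trace:
1. `calculate()` calls `compute()`.
2. `compute()` evaluates `int('12.5')`, which raises ValueError; it propagates to the caller.
3. `return 47` is not reached.
4. `except ValueError` in calculate matches → returns 55.
5. val = 55.
Result: 55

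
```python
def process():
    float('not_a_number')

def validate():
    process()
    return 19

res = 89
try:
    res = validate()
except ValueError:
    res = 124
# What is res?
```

Step-by-step execution trace:
1. res starts at 89.
2. try: `validate()` calls `process()`.
3. `process()` evaluates `float('not_a_number')`, which raises ValueError; it propagates through validate (uncaught).
4. `return 19` in validate is not reached; the assignment to res does not complete.
5. `except ValueError` matches → res = 124.
Result: 124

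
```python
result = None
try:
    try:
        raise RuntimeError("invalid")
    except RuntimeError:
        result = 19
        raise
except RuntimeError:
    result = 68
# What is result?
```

Step-by-step execution trace:
1. Inner try: `raise RuntimeError("invalid")` raises RuntimeError.
2. Inner `except RuntimeError` matches → result = 19.
3. bare `raise` re-raises the same RuntimeError.
4. Outer `except RuntimeError` matches → result = 68.
Result: 68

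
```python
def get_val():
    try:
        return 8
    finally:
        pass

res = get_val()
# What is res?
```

Step-by-step execution trace:
1. `get_val()` enters try: `return 8` sets pending return value 8.
2. Before returning, `finally: pass` runs (no effect).
3. get_val() returns 8 → res = 8.
Result: 8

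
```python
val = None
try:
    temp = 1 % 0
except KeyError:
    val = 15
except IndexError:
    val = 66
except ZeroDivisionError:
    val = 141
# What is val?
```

Step-by-step execution trace:
1. `temp = 1 % 0` raises ZeroDivisionError.
2. `except KeyError` does not match ZeroDivisionError; skipped.
3. `except IndexError` does not match ZeroDivisionError; skipped.
4. `except ZeroDivisionError` matches → val = 141.
Result: 141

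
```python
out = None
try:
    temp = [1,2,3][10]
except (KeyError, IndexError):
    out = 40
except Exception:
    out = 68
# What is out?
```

Step-by-step execution trace:
1. `temp = [1,2,3][10]` raises IndexError.
2. `except (KeyError, IndexError)` matches (IndexError is in the tuple) → out = 40.
3. `except Exception` is not reached.
Result: 40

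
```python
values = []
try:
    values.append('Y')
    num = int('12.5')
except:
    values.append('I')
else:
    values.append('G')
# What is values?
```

Step-by-step execution trace:
1. try: `values.append('Y')` → values = ['Y'].
2. `num = int('12.5')` raises ValueError.
3. bare `except` matches → `values.append('I')` → values = ['Y', 'I'].
4. `else` is skipped (an exception was raised).
Result: ['Y', 'I']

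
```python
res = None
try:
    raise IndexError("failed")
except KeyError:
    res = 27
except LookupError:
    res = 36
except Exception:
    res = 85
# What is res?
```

Step-by-step execution trace:
1. `raise IndexError(...)` raises IndexError.
2. `except KeyError` does not match (IndexError is not a subclass of KeyError); skipped.
3. `except LookupError` matches (IndexError is a subclass of LookupError) → res = 36.
4. `except Exception` is not reached.
Result: 36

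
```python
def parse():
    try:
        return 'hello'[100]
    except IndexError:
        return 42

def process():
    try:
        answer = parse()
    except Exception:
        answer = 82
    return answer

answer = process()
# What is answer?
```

Step-by-step execution trace:
1. `process()` calls `parse()`.
2. In parse: `'hello'[100]` raises IndexError; `except IndexError` catches it → returns 42.
3. In process: `answer = parse()` → answer = 42. No exception reaches process.
4. `except Exception` is skipped; process returns 42.
5. answer = 42.
Result: 42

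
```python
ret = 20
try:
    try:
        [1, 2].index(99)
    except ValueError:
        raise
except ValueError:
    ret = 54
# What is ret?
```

Step-by-step execution trace:
1. Inner try: `[1, 2].index(99)` raises ValueError.
2. Inner `except ValueError` matches; bare `raise` re-raises the same ValueError.
3. Outer `except ValueError` matches → ret = 54.
Result: 54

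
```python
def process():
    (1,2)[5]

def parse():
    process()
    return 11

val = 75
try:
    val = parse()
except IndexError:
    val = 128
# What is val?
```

Step-by-step execution trace:
1. val starts at 75.
2. try: `parse()` calls `process()`.
3. `process()` evaluates `(1,2)[5]`, which raises IndexError; it propagates through parse (uncaught).
4. `return 11` in parse is not reached; the assignment to val does not complete.
5. `except IndexError` matches → val = 128.
Result: 128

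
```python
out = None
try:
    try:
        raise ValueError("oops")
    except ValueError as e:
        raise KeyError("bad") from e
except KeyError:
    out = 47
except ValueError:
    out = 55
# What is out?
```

Step-by-step execution trace:
1. Inner try raises ValueError; inner `except ValueError as e` catches it.
2. `raise KeyError(...) from e` raises KeyError (ValueError is attached as __cause__, but only KeyError is active).
3. Outer `except KeyError` matches → out = 47.
4. `except ValueError` is not reached.
Result: 47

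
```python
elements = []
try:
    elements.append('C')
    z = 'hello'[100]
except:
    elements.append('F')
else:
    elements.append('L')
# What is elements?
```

Step-by-step execution trace:
1. try: `elements.append('C')` → elements = ['C'].
2. `z = 'hello'[100]` raises IndexError.
3. bare `except` matches → `elements.append('F')` → elements = ['C', 'F'].
4. `else` is skipped (an exception was raised).
Result: ['C', 'F']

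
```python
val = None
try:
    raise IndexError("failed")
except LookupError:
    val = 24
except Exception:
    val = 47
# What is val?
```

Step-by-step execution trace:
1. `raise IndexError(...)` raises IndexError.
2. `except LookupError` matches (IndexError is a subclass of LookupError) → val = 24.
3. `except Exception` is not reached.
Result: 24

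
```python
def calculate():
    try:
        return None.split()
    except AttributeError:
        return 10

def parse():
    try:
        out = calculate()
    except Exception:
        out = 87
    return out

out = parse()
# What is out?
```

Step-by-step execution trace:
1. `parse()` calls `calculate()`.
2. In calculate: `None.split()` raises AttributeError; `except AttributeError` catches it → returns 10.
3. In parse: `out = calculate()` → out = 10. No exception reaches parse.
4. `except Exception` is skipped; parse returns 10.
5. out = 10.
Result: 10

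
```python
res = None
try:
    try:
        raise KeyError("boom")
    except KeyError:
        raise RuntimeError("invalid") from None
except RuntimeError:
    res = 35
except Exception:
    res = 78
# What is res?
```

Step-by-step execution trace:
1. Inner try raises KeyError; inner `except KeyError` catches it.
2. `raise RuntimeError(...) from None` raises RuntimeError (from None suppresses __context__, but the active exception is still RuntimeError).
3. Outer `except RuntimeError` matches → res = 35.
4. `except Exception` is not reached.
Result: 35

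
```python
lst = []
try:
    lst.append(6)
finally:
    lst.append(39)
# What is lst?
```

Step-by-step execution trace:
1. try: `lst.append(6)` → lst = [6].
2. The try body completes without raising.
3. finally always runs: `lst.append(39)` → lst = [6, 39].
Result: [6, 39]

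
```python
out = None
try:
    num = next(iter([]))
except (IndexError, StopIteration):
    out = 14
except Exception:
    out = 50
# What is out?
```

Step-by-step execution trace:
1. `num = next(iter([]))` raises StopIteration.
2. `except (IndexError, StopIteration)` matches (StopIteration is in the tuple) → out = 14.
3. `except Exception` is not reached.
Result: 14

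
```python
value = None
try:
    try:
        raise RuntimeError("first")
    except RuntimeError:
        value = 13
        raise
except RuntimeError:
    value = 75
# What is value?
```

Step-by-step execution trace:
1. Inner try: `raise RuntimeError("first")` raises RuntimeError.
2. Inner `except RuntimeError` matches → value = 13.
3. bare `raise` re-raises the same RuntimeError.
4. Outer `except RuntimeError` matches → value = 75.
Result: 75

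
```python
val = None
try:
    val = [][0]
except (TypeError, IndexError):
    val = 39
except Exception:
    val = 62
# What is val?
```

Step-by-step execution trace:
1. `val = [][0]` raises IndexError.
2. `except (TypeError, IndexError)` matches (IndexError is in the tuple) → val = 39.
3. `except Exception` is not reached.
Result: 39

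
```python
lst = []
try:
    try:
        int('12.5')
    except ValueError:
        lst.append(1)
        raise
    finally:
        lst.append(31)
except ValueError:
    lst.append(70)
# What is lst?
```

Step-by-step execution trace:
1. Inner try: `int('12.5')` raises ValueError.
2. Inner `except ValueError` matches → `lst.append(1)` → lst = [1].
3. bare `raise` re-raises ValueError.
4. Inner `finally` runs during unwinding: `lst.append(31)` → lst = [1, 31].
5. Outer `except ValueError` matches → `lst.append(70)` → lst = [1, 31, 70].
Result: [1, 31, 70]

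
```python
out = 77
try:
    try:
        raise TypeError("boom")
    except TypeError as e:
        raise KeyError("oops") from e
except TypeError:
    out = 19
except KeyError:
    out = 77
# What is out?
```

Step-by-step execution trace:
1. Inner try raises TypeError; inner `except TypeError as e` catches it.
2. `raise KeyError(...) from e` raises KeyError (TypeError is attached as __cause__, but only KeyError is active).
3. Outer `except TypeError` does not match KeyError; skipped.
4. Outer `except KeyError` matches → out = 77.
Result: 77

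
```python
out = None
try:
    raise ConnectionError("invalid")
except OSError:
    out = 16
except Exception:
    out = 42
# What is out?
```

Step-by-step execution trace:
1. `raise ConnectionError(...)` raises ConnectionError.
2. `except OSError` matches (ConnectionError is a subclass of OSError) → out = 16.
3. `except Exception` is not reached.
Result: 16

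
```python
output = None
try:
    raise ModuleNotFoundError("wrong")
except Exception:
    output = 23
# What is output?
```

Step-by-step execution trace:
1. `raise ModuleNotFoundError(...)` raises ModuleNotFoundError.
2. `except Exception` matches (ModuleNotFoundError is a subclass of Exception) → output = 23.
Result: 23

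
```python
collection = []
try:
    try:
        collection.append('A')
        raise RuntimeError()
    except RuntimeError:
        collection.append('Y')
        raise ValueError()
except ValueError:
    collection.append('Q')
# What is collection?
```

Step-by-step execution trace:
1. Inner try: `collection.append('A')` → collection = ['A'].
2. `raise RuntimeError()` raises RuntimeError.
3. Inner `except RuntimeError` matches → `collection.append('Y')` → collection = ['A', 'Y'].
4. `raise ValueError()` raises ValueError; propagates to outer try.
5. Outer `except ValueError` matches → `collection.append('Q')` → collection = ['A', 'Y', 'Q'].
Result: ['A', 'Y', 'Q']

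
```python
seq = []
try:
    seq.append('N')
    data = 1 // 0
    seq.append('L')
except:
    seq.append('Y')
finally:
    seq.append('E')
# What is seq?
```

Step-by-step execution trace:
1. try: `seq.append('N')` → seq = ['N'].
2. `data = 1 // 0` raises ZeroDivisionError; `seq.append('L')` is not reached.
3. bare `except` matches → `seq.append('Y')` → seq = ['N', 'Y'].
4. finally always runs: `seq.append('E')` → seq = ['N', 'Y', 'E'].
Result: ['N', 'Y', 'E']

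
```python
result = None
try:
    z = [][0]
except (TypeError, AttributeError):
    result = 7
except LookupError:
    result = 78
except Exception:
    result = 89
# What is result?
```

Step-by-step execution trace:
1. `z = [][0]` raises IndexError.
2. `except (TypeError, AttributeError)` does not match IndexError; skipped.
3. `except LookupError` matches (IndexError is a subclass of LookupError) → result = 78.
4. `except Exception` is not reached.
Result: 78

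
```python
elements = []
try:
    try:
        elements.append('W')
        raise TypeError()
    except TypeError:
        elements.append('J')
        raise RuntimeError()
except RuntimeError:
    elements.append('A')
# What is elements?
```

Step-by-step execution trace:
1. Inner try: `elements.append('W')` → elements = ['W'].
2. `raise TypeError()` raises TypeError.
3. Inner `except TypeError` matches → `elements.append('J')` → elements = ['W', 'J'].
4. `raise RuntimeError()` raises RuntimeError; propagates to outer try.
5. Outer `except RuntimeError` matches → `elements.append('A')` → elements = ['W', 'J', 'A'].
Result: ['W', 'J', 'A']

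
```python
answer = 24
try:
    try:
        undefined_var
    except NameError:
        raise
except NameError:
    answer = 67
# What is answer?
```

Step-by-step execution trace:
1. Inner try: `undefined_var` raises NameError.
2. Inner `except NameError` matches; bare `raise` re-raises the same NameError.
3. Outer `except NameError` matches → answer = 67.
Result: 67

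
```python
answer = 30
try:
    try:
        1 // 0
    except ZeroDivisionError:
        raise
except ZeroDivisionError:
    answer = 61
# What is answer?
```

Step-by-step execution trace:
1. Inner try: `1 // 0` raises ZeroDivisionError.
2. Inner `except ZeroDivisionError` matches; bare `raise` re-raises the same ZeroDivisionError.
3. Outer `except ZeroDivisionError` matches → answer = 61.
Result: 61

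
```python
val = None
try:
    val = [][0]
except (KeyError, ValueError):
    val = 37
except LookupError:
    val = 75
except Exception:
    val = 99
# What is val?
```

Step-by-step execution trace:
1. `val = [][0]` raises IndexError.
2. `except (KeyError, ValueError)` does not match IndexError; skipped.
3. `except LookupError` matches (IndexError is a subclass of LookupError) → val = 75.
4. `except Exception` is not reached.
Result: 75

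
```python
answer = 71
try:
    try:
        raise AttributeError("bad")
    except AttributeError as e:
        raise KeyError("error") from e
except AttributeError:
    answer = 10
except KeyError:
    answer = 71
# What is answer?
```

Step-by-step execution trace:
1. Inner try raises AttributeError; inner `except AttributeError as e` catches it.
2. `raise KeyError(...) from e` raises KeyError (AttributeError is attached as __cause__, but only KeyError is active).
3. Outer `except AttributeError` does not match KeyError; skipped.
4. Outer `except KeyError` matches → answer = 71.
Result: 71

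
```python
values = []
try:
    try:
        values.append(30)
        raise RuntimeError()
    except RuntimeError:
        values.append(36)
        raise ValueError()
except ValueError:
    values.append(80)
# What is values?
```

Step-by-step execution trace:
1. Inner try: `values.append(30)` → values = [30].
2. `raise RuntimeError()` raises RuntimeError.
3. Inner `except RuntimeError` matches → `values.append(36)` → values = [30, 36].
4. `raise ValueError()` raises ValueError; propagates to outer try.
5. Outer `except ValueError` matches → `values.append(80)` → values = [30, 36, 80].
Result: [30, 36, 80]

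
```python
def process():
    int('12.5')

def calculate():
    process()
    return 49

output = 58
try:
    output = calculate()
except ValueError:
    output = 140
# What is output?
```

Step-by-step execution trace:
1. output starts at 58.
2. try: `calculate()` calls `process()`.
3. `process()` evaluates `int('12.5')`, which raises ValueError; it propagates through calculate (uncaught).
4. `return 49` in calculate is not reached; the assignment to output does not complete.
5. `except ValueError` matches → output = 140.
Result: 140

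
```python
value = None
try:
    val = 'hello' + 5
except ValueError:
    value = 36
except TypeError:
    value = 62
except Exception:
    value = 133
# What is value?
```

Step-by-step execution trace:
1. `val = 'hello' + 5` raises TypeError.
2. `except ValueError` does not match TypeError; skipped.
3. `except TypeError` matches → value = 62.
4. Remaining except clauses are skipped.
Result: 62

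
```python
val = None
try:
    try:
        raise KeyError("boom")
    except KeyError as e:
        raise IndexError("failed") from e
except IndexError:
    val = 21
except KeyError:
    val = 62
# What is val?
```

Step-by-step execution trace:
1. Inner try raises KeyError; inner `except KeyError as e` catches it.
2. `raise IndexError(...) from e` raises IndexError (KeyError is attached as __cause__, but only IndexError is active).
3. Outer `except IndexError` matches → val = 21.
4. `except KeyError` is not reached.
Result: 21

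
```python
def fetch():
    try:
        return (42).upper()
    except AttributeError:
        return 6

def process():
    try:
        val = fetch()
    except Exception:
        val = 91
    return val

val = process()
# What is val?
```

Step-by-step execution trace:
1. `process()` calls `fetch()`.
2. In fetch: `(42).upper()` raises AttributeError; `except AttributeError` catches it → returns 6.
3. In process: `val = fetch()` → val = 6. No exception reaches process.
4. `except Exception` is skipped; process returns 6.
5. val = 6.
Result: 6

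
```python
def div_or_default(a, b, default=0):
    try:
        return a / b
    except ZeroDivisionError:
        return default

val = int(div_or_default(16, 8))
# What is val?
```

Step-by-step execution trace:
1. `div_or_default(16, 8)` enters try: `return 16 / 8` → returns 2.0. No exception raised.
2. `except ZeroDivisionError` is skipped.
3. `int(2.0)` → 2 → val = 2.
Result: 2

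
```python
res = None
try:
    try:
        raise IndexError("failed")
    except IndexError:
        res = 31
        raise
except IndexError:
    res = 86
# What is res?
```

Step-by-step execution trace:
1. Inner try: `raise IndexError("failed")` raises IndexError.
2. Inner `except IndexError` matches → res = 31.
3. bare `raise` re-raises the same IndexError.
4. Outer `except IndexError` matches → res = 86.
Result: 86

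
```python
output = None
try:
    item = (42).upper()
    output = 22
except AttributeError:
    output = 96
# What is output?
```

Step-by-step execution trace:
1. `item = (42).upper()` raises AttributeError.
2. `output = 22` is not reached.
3. `except AttributeError` matches → output = 96.
Result: 96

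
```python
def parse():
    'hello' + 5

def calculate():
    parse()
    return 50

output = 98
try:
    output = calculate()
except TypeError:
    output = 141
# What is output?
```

Step-by-step execution trace:
1. output starts at 98.
2. try: `calculate()` calls `parse()`.
3. `parse()` evaluates `'hello' + 5`, which raises TypeError; it propagates through calculate (uncaught).
4. `return 50` in calculate is not reached; the assignment to output does not complete.
5. `except TypeError` matches → output = 141.
Result: 141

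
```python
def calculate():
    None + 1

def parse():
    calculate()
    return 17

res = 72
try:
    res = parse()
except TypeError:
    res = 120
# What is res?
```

Step-by-step execution trace:
1. res starts at 72.
2. try: `parse()` calls `calculate()`.
3. `calculate()` evaluates `None + 1`, which raises TypeError; it propagates through parse (uncaught).
4. `return 17` in parse is not reached; the assignment to res does not complete.
5. `except TypeError` matches → res = 120.
Result: 120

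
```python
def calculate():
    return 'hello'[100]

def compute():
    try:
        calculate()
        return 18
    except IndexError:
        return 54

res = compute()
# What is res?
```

Step-by-step execution trace:
1. `compute()` calls `calculate()`.
2. `calculate()` evaluates `'hello'[100]`, which raises IndexError; it propagates to the caller.
3. `return 18` is not reached.
4. `except IndexError` in compute matches → returns 54.
5. res = 54.
Result: 54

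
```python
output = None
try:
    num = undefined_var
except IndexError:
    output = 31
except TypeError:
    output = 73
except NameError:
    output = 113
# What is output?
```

Step-by-step execution trace:
1. `num = undefined_var` raises NameError.
2. `except IndexError` does not match NameError; skipped.
3. `except TypeError` does not match NameError; skipped.
4. `except NameError` matches → output = 113.
Result: 113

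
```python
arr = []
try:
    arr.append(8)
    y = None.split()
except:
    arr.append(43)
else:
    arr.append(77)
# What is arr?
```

Step-by-step execution trace:
1. try: `arr.append(8)` → arr = [8].
2. `y = None.split()` raises AttributeError.
3. bare `except` matches → `arr.append(43)` → arr = [8, 43].
4. `else` is skipped (an exception was raised).
Result: [8, 43]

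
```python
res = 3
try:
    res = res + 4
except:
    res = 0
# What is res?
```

Step-by-step execution trace:
1. res starts at 3.
2. try: `res = res + 4` → res = 7. No exception raised.
3. `except` is skipped.
Result: 7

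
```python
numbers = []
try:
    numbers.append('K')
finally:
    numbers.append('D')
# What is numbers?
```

Step-by-step execution trace:
1. try: `numbers.append('K')` → numbers = ['K'].
2. The try body completes without raising.
3. finally always runs: `numbers.append('D')` → numbers = ['K', 'D'].
Result: ['K', 'D']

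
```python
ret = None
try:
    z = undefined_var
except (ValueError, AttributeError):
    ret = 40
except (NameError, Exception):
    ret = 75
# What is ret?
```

Step-by-step execution trace:
1. `z = undefined_var` raises NameError.
2. `except (ValueError, AttributeError)` does not match NameError; skipped.
3. `except (NameError, Exception)` matches (NameError is in the tuple) → ret = 75.
Result: 75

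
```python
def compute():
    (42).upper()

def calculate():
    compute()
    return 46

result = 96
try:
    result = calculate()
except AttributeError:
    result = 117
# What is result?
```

Step-by-step execution trace:
1. result starts at 96.
2. try: `calculate()` calls `compute()`.
3. `compute()` evaluates `(42).upper()`, which raises AttributeError; it propagates through calculate (uncaught).
4. `return 46` in calculate is not reached; the assignment to result does not complete.
5. `except AttributeError` matches → result = 117.
Result: 117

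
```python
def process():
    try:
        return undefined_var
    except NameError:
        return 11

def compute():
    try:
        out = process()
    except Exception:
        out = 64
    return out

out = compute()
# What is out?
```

Step-by-step execution trace:
1. `compute()` calls `process()`.
2. In process: `undefined_var` raises NameError; `except NameError` catches it → returns 11.
3. In compute: `out = process()` → out = 11. No exception reaches compute.
4. `except Exception` is skipped; compute returns 11.
5. out = 11.
Result: 11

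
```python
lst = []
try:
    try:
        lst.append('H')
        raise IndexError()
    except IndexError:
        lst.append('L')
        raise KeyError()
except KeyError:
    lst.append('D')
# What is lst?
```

Step-by-step execution trace:
1. Inner try: `lst.append('H')` → lst = ['H'].
2. `raise IndexError()` raises IndexError.
3. Inner `except IndexError` matches → `lst.append('L')` → lst = ['H', 'L'].
4. `raise KeyError()` raises KeyError; propagates to outer try.
5. Outer `except KeyError` matches → `lst.append('D')` → lst = ['H', 'L', 'D'].
Result: ['H', 'L', 'D']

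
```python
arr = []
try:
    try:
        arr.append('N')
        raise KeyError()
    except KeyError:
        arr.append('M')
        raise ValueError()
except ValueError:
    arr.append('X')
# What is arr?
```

Step-by-step execution trace:
1. Inner try: `arr.append('N')` → arr = ['N'].
2. `raise KeyError()` raises KeyError.
3. Inner `except KeyError` matches → `arr.append('M')` → arr = ['N', 'M'].
4. `raise ValueError()` raises ValueError; propagates to outer try.
5. Outer `except ValueError` matches → `arr.append('X')` → arr = ['N', 'M', 'X'].
Result: ['N', 'M', 'X']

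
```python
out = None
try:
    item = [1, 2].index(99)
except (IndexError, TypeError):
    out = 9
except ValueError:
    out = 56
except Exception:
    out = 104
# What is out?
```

Step-by-step execution trace:
1. `item = [1, 2].index(99)` raises ValueError.
2. `except (IndexError, TypeError)` does not match ValueError; skipped.
3. `except ValueError` matches (exact type match) → out = 56.
4. `except Exception` is not reached.
Result: 56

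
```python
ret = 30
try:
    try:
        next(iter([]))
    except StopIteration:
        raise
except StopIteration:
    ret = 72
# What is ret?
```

Step-by-step execution trace:
1. Inner try: `next(iter([]))` raises StopIteration.
2. Inner `except StopIteration` matches; bare `raise` re-raises the same StopIteration.
3. Outer `except StopIteration` matches → ret = 72.
Result: 72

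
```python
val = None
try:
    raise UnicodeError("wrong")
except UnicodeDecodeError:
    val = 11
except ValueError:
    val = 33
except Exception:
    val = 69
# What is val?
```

Step-by-step execution trace:
1. `raise UnicodeError(...)` raises UnicodeError.
2. `except UnicodeDecodeError` does not match (UnicodeError is not a subclass of UnicodeDecodeError); skipped.
3. `except ValueError` matches (UnicodeError is a subclass of ValueError) → val = 33.
4. `except Exception` is not reached.
Result: 33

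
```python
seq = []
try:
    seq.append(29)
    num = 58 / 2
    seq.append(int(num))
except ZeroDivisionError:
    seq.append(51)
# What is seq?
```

Step-by-step execution trace:
1. try: `seq.append(29)` → seq = [29].
2. `num = 58 / 2` → num = 29.0. No exception raised.
3. `seq.append(int(num))` → seq = [29, 29].
4. `except ZeroDivisionError` is skipped (no exception was raised).
Result: [29, 29]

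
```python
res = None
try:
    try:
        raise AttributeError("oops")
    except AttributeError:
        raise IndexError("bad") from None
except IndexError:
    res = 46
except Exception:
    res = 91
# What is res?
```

Step-by-step execution trace:
1. Inner try raises AttributeError; inner `except AttributeError` catches it.
2. `raise IndexError(...) from None` raises IndexError (from None suppresses __context__, but the active exception is still IndexError).
3. Outer `except IndexError` matches → res = 46.
4. `except Exception` is not reached.
Result: 46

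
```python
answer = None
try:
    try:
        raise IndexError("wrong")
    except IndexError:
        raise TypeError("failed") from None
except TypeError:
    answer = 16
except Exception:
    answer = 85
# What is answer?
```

Step-by-step execution trace:
1. Inner try raises IndexError; inner `except IndexError` catches it.
2. `raise TypeError(...) from None` raises TypeError (from None suppresses __context__, but the active exception is still TypeError).
3. Outer `except TypeError` matches → answer = 16.
4. `except Exception` is not reached.
Result: 16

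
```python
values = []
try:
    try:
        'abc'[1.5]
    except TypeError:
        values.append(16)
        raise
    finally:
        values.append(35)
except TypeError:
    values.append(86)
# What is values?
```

Step-by-step execution trace:
1. Inner try: `'abc'[1.5]` raises TypeError.
2. Inner `except TypeError` matches → `values.append(16)` → values = [16].
3. bare `raise` re-raises TypeError.
4. Inner `finally` runs during unwinding: `values.append(35)` → values = [16, 35].
5. Outer `except TypeError` matches → `values.append(86)` → values = [16, 35, 86].
Result: [16, 35, 86]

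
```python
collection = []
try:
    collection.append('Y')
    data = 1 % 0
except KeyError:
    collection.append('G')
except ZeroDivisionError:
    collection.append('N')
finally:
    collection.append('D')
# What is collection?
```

Step-by-step execution trace:
1. try: `collection.append('Y')` → collection = ['Y'].
2. `data = 1 % 0` raises ZeroDivisionError.
3. `except KeyError` does not match ZeroDivisionError; skipped.
4. `except ZeroDivisionError` matches → `collection.append('N')` → collection = ['Y', 'N'].
5. finally always runs: `collection.append('D')` → collection = ['Y', 'N', 'D'].
Result: ['Y', 'N', 'D']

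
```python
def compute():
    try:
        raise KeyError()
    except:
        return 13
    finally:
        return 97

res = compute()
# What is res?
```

Step-by-step execution trace:
1. `compute()` enters try: `raise KeyError()` raises KeyError.
2. bare `except` matches → `return 13` sets pending return value 13.
3. Before returning, `finally: return 97` runs and overrides the pending return.
4. compute() returns 97 → res = 97.
Result: 97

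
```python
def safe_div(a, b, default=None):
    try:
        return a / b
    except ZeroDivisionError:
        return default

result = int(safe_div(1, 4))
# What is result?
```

Step-by-step execution trace:
1. `safe_div(1, 4)` enters try: `return 1 / 4` → returns 0.25. No exception raised.
2. `except ZeroDivisionError` is skipped.
3. `int(0.25)` → 0 → result = 0.
Result: 0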